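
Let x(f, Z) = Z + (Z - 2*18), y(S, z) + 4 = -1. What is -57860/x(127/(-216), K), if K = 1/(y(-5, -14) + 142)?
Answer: 792682/493 ≈ 1607.9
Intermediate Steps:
y(S, z) = -5 (y(S, z) = -4 - 1 = -5)
K = 1/137 (K = 1/(-5 + 142) = 1/137 ≈ 0.0072993)
x(f, Z) = -36 + 2*Z (x(f, Z) = Z + (Z - 36) = Z + (-36 + Z) = -36 + 2*Z)
-57860/x(127/(-216), K) = -57860/(-36 + 2*(1/137)) = -57860/(-36 + 2/137) = -57860/(-4930/137) = -57860*(-137/4930) = 792682/493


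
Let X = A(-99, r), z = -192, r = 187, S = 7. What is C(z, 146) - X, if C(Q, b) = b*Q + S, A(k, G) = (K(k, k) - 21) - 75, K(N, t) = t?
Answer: -27830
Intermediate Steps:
A(k, G) = -96 + k (A(k, G) = (k - 21) - 75 = (-21 + k) - 75 = -96 + k)
X = -195 (X = -96 - 99 = -195)
C(Q, b) = 7 + Q*b (C(Q, b) = b*Q + 7 = Q*b + 7 = 7 + Q*b)
C(z, 146) - X = (7 - 192*146) - 1*(-195) = (7 - 28032) + 195 = -28025 + 195 = -27830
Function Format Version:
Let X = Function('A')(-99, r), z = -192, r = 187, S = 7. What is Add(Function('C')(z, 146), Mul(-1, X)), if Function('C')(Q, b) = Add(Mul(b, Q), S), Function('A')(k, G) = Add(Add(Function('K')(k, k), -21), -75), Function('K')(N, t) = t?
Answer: -27830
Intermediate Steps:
Function('A')(k, G) = Add(-96, k) (Function('A')(k, G) = Add(Add(k, -21), -75) = Add(Add(-21, k), -75) = Add(-96, k))
X = -195 (X = Add(-96, -99) = -195)
Function('C')(Q, b) = Add(7, Mul(Q, b)) (Function('C')(Q, b) = Add(Mul(b, Q), 7) = Add(Mul(Q, b), 7) = Add(7, Mul(Q, b)))
Add(Function('C')(z, 146), Mul(-1, X)) = Add(Add(7, Mul(-192, 146)), Mul(-1, -195)) = Add(Add(7, -28032), 195) = Add(-28025, 195) = -27830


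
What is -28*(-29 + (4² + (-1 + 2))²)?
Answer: -7280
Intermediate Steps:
-28*(-29 + (4² + (-1 + 2))²) = -28*(-29 + (16 + 1)²) = -28*(-29 + 17²) = -28*(-29 + 289) = -28*260 = -7280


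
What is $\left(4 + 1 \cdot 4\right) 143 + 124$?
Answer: $1268$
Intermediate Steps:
$\left(4 + 1 \cdot 4\right) 143 + 124 = \left(4 + 4\right) 143 + 124 = 8 \cdot 143 + 124 = 1144 + 124 = 1268$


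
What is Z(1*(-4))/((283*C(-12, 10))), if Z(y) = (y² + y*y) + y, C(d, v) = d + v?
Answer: -14/283 ≈ -0.049470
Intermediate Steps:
Z(y) = y + 2*y² (Z(y) = (y² + y²) + y = 2*y² + y = y + 2*y²)
Z(1*(-4))/((283*C(-12, 10))) = ((1*(-4))*(1 + 2*(1*(-4))))/((283*(-12 + 10))) = (-4*(1 + 2*(-4)))/((283*(-2))) = -4*(1 - 8)/(-566) = -4*(-7)*(-1/566) = 28*(-1/566) = -14/283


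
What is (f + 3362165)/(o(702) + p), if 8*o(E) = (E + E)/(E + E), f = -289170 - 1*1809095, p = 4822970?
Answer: 10111200/38583761 ≈ 0.26206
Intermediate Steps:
f = -2098265 (f = -289170 - 1809095 = -2098265)
o(E) = 1/8 (o(E) = ((E + E)/(E + E))/8 = ((2*E)/((2*E)))/8 = ((2*E)*(1/(2*E)))/8 = (1/8)*1 = 1/8)
(f + 3362165)/(o(702) + p) = (-2098265 + 3362165)/(1/8 + 4822970) = 1263900/(38583761/8) = 1263900*(8/38583761) = 10111200/38583761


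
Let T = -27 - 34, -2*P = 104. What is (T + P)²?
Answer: 12769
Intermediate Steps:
P = -52 (P = -½*104 = -52)
T = -61
(T + P)² = (-61 - 52)² = (-113)² = 12769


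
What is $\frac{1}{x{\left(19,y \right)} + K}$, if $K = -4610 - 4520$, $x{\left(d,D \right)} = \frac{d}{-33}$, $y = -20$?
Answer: $- \frac{33}{301309} \approx -0.00010952$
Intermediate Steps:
$x{\left(d,D \right)} = - \frac{d}{33}$ ($x{\left(d,D \right)} = d \left(- \frac{1}{33}\right) = - \frac{d}{33}$)
$K = -9130$ ($K = -4610 - 4520 = -9130$)
$\frac{1}{x{\left(19,y \right)} + K} = \frac{1}{\left(- \frac{1}{33}\right) 19 - 9130} = \frac{1}{- \frac{19}{33} - 9130} = \frac{1}{- \frac{301309}{33}} = - \frac{33}{301309}$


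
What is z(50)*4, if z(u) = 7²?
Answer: 196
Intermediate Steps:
z(u) = 49
z(50)*4 = 49*4 = 196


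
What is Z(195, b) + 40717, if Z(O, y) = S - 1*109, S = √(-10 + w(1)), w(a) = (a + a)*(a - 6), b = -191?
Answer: 40608 + 2*I*√5 ≈ 40608.0 + 4.4721*I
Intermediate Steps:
w(a) = 2*a*(-6 + a) (w(a) = (2*a)*(-6 + a) = 2*a*(-6 + a))
S = 2*I*√5 (S = √(-10 + 2*1*(-6 + 1)) = √(-10 + 2*1*(-5)) = √(-10 - 10) = √(-20) = 2*I*√5 ≈ 4.4721*I)
Z(O, y) = -109 + 2*I*√5 (Z(O, y) = 2*I*√5 - 1*109 = 2*I*√5 - 109 = -109 + 2*I*√5)
Z(195, b) + 40717 = (-109 + 2*I*√5) + 40717 = 40608 + 2*I*√5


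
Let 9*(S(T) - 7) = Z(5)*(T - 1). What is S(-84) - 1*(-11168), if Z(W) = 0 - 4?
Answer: 100915/9 ≈ 11213.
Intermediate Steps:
Z(W) = -4
S(T) = 67/9 - 4*T/9 (S(T) = 7 + (-4*(T - 1))/9 = 7 + (-4*(-1 + T))/9 = 7 + (4 - 4*T)/9 = 7 + (4/9 - 4*T/9) = 67/9 - 4*T/9)
S(-84) - 1*(-11168) = (67/9 - 4/9*(-84)) - 1*(-11168) = (67/9 + 112/3) + 11168 = 403/9 + 11168 = 100915/9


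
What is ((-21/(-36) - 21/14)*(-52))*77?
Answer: 11011/3 ≈ 3670.3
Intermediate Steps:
((-21/(-36) - 21/14)*(-52))*77 = ((-21*(-1/36) - 21*1/14)*(-52))*77 = ((7/12 - 3/2)*(-52))*77 = -11/12*(-52)*77 = (143/3)*77 = 11011/3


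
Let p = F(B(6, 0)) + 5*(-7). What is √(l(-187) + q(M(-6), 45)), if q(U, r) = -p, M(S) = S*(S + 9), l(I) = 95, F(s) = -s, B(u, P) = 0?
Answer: √130 ≈ 11.402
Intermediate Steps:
p = -35 (p = -1*0 + 5*(-7) = 0 - 35 = -35)
M(S) = S*(9 + S)
q(U, r) = 35 (q(U, r) = -1*(-35) = 35)
√(l(-187) + q(M(-6), 45)) = √(95 + 35) = √130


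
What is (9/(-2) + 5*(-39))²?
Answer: 159201/4 ≈ 39800.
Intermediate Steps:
(9/(-2) + 5*(-39))² = (9*(-½) - 195)² = (-9/2 - 195)² = (-399/2)² = 159201/4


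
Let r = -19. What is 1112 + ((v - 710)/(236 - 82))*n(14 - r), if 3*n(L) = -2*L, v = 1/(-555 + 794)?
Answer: 2030065/1673 ≈ 1213.4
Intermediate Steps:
v = 1/239 ≈ 0.0041841
n(L) = -2*L/3 (n(L) = (-2*L)/3 = -2*L/3)
1112 + ((v - 710)/(236 - 82))*n(14 - r) = 1112 + ((1/239 - 710)/(236 - 82))*(-2*(14 - 1*(-19))/3) = 1112 + (-169689/239/154)*(-2*(14 + 19)/3) = 1112 + (-169689/239*1/154)*(-2/3*33) = 1112 - 169689/36806*(-22) = 1112 + 169689/1673 = 2030065/1673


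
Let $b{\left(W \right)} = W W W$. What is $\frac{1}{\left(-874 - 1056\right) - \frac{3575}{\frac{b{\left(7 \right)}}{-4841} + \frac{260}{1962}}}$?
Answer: $- \frac{292847}{17542944785} \approx -1.6693 \cdot 10^{-5}$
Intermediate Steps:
$b{\left(W \right)} = W^{3}$ ($b{\left(W \right)} = W^{2} W = W^{3}$)
$\frac{1}{\left(-874 - 1056\right) - \frac{3575}{\frac{b{\left(7 \right)}}{-4841} + \frac{260}{1962}}} = \frac{1}{\left(-874 - 1056\right) - \frac{3575}{\frac{7^{3}}{-4841} + \frac{260}{1962}}} = \frac{1}{-1930 - \frac{3575}{343 \left(- \frac{1}{4841}\right) + 260 \cdot \frac{1}{1962}}} = \frac{1}{-1930 - \frac{3575}{- \frac{343}{4841} + \frac{130}{981}}} = \frac{1}{-1930 - \frac{3575}{\frac{292847}{4749021}}} = \frac{1}{-1930 - \frac{16977750075}{292847}} = \frac{1}{- \frac{17542944785}{292847}} = - \frac{292847}{17542944785}$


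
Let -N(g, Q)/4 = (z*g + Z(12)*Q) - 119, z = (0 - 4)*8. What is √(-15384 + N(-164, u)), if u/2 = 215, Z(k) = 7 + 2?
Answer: 2*I*√12845 ≈ 226.67*I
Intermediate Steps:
Z(k) = 9
z = -32 (z = -4*8 = -32)
u = 430 (u = 2*215 = 430)
N(g, Q) = 476 - 36*Q + 128*g (N(g, Q) = -4*((-32*g + 9*Q) - 119) = -4*(-119 - 32*g + 9*Q) = 476 - 36*Q + 128*g)
√(-15384 + N(-164, u)) = √(-15384 + (476 - 36*430 + 128*(-164))) = √(-15384 + (476 - 15480 - 20992)) = √(-15384 - 35996) = √(-51380) = 2*I*√12845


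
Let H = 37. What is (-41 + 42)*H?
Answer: 37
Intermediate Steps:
(-41 + 42)*H = (-41 + 42)*37 = 1*37 = 37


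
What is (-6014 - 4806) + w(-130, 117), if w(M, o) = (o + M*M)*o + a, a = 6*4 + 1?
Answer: 1980194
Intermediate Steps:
a = 25 (a = 24 + 1 = 25)
w(M, o) = 25 + o*(o + M²) (w(M, o) = (o + M*M)*o + 25 = (o + M²)*o + 25 = o*(o + M²) + 25 = 25 + o*(o + M²))
(-6014 - 4806) + w(-130, 117) = (-6014 - 4806) + (25 + 117² + 117*(-130)²) = -10820 + (25 + 13689 + 117*16900) = -10820 + (25 + 13689 + 1977300) = -10820 + 1991014 = 1980194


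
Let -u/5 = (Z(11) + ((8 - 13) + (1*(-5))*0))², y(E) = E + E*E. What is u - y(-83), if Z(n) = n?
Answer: -6986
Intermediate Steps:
y(E) = E + E²
u = -180 (u = -5*(11 + ((8 - 13) + (1*(-5))*0))² = -5*(11 + (-5 - 5*0))² = -5*(11 + (-5 + 0))² = -5*(11 - 5)² = -5*6² = -5*36 = -180)
u - y(-83) = -180 - (-83)*(1 - 83) = -180 - (-83)*(-82) = -180 - 1*6806 = -180 - 6806 = -6986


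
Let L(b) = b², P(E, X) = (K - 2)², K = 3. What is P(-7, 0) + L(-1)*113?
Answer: 114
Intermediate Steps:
P(E, X) = 1 (P(E, X) = (3 - 2)² = 1² = 1)
P(-7, 0) + L(-1)*113 = 1 + (-1)²*113 = 1 + 1*113 = 1 + 113 = 114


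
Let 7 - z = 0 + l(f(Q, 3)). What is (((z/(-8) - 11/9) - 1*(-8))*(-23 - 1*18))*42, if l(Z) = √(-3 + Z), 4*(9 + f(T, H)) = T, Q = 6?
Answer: -121975/12 - 861*I*√42/8 ≈ -10165.0 - 697.49*I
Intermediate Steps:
f(T, H) = -9 + T/4
z = 7 - I*√42/2 (z = 7 - (0 + √(-3 + (-9 + (¼)*6))) = 7 - (0 + √(-3 + (-9 + 3/2))) = 7 - (0 + √(-3 - 15/2)) = 7 - (0 + √(-21/2)) = 7 - (0 + I*√42/2) = 7 - I*√42/2 ≈ 7.0 - 3.2404*I)
(((z/(-8) - 11/9) - 1*(-8))*(-23 - 1*18))*42 = ((((7 - I*√42/2)/(-8) - 11/9) - 1*(-8))*(-23 - 1*18))*42 = ((((7 - I*√42/2)*(-⅛) - 11*⅑) + 8)*(-23 - 18))*42 = ((((-7/8 + I*√42/16) - 11/9) + 8)*(-41))*42 = (((-151/72 + I*√42/16) + 8)*(-41))*42 = ((425/72 + I*√42/16)*(-41))*42 = (-17425/72 - 41*I*√42/16)*42 = -121975/12 - 861*I*√42/8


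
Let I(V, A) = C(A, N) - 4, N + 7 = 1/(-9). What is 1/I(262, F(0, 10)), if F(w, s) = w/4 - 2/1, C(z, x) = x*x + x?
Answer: 81/3196 ≈ 0.025344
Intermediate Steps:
N = -64/9 (N = -7 + 1/(-9) = -7 - ⅑ = -64/9 ≈ -7.1111)
C(z, x) = x + x² (C(z, x) = x² + x = x + x²)
F(w, s) = -2 + w/4 (F(w, s) = w*(¼) - 2*1 = w/4 - 2 = -2 + w/4)
I(V, A) = 3196/81 (I(V, A) = -64*(1 - 64/9)/9 - 4 = -64/9*(-55/9) - 4 = 3520/81 - 4 = 3196/81)
1/I(262, F(0, 10)) = 1/(3196/81) = 81/3196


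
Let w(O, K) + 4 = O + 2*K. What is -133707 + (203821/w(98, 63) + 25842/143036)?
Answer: -1044580438411/7866980 ≈ -1.3278e+5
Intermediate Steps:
w(O, K) = -4 + O + 2*K (w(O, K) = -4 + (O + 2*K) = -4 + O + 2*K)
-133707 + (203821/w(98, 63) + 25842/143036) = -133707 + (203821/(-4 + 98 + 2*63) + 25842/143036) = -133707 + (203821/(-4 + 98 + 126) + 25842*(1/143036)) = -133707 + (203821/220 + 12921/71518) = -133707 + 7289856449/7866980 = -1044580438411/7866980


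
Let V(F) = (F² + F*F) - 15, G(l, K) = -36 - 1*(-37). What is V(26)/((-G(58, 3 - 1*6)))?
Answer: -1337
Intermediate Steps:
G(l, K) = 1 (G(l, K) = -36 + 37 = 1)
V(F) = -15 + 2*F² (V(F) = (F² + F²) - 15 = 2*F² - 15 = -15 + 2*F²)
V(26)/((-G(58, 3 - 1*6))) = (-15 + 2*26²)/((-1*1)) = (-15 + 2*676)/(-1) = (-15 + 1352)*(-1) = 1337*(-1) = -1337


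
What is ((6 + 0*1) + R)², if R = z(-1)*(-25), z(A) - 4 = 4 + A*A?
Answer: 47961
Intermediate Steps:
z(A) = 8 + A² (z(A) = 4 + (4 + A*A) = 4 + (4 + A²) = 8 + A²)
R = -225 (R = (8 + (-1)²)*(-25) = (8 + 1)*(-25) = 9*(-25) = -225)
((6 + 0*1) + R)² = ((6 + 0*1) - 225)² = ((6 + 0) - 225)² = (6 - 225)² = (-219)² = 47961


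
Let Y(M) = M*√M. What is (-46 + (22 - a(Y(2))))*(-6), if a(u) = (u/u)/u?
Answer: 144 + 3*√2/2 ≈ 146.12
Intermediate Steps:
Y(M) = M^(3/2)
a(u) = 1/u
(-46 + (22 - a(Y(2))))*(-6) = (-46 + (22 - 1/(2^(3/2))))*(-6) = (-46 + (22 - 1/(2*√2)))*(-6) = (-46 + (22 - √2/4))*(-6) = (-24 - √2/4)*(-6) = 144 + 3*√2/2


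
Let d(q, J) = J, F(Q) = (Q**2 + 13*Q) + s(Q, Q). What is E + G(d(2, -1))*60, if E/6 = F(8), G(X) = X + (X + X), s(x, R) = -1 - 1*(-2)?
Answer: 834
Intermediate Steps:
s(x, R) = 1 (s(x, R) = -1 + 2 = 1)
F(Q) = 1 + Q**2 + 13*Q (F(Q) = (Q**2 + 13*Q) + 1 = 1 + Q**2 + 13*Q)
G(X) = 3*X (G(X) = X + 2*X = 3*X)
E = 1014 (E = 6*(1 + 8**2 + 13*8) = 6*(1 + 64 + 104) = 6*169 = 1014)
E + G(d(2, -1))*60 = 1014 + (3*(-1))*60 = 1014 - 3*60 = 1014 - 180 = 834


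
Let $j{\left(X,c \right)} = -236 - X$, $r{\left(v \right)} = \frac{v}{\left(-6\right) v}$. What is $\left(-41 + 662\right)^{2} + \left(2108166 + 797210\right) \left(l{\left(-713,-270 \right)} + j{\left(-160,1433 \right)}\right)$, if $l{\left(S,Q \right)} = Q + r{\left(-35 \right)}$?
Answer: $- \frac{3016076053}{3} \approx -1.0054 \cdot 10^{9}$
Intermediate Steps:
$r{\left(v \right)} = - \frac{1}{6}$ ($r{\left(v \right)} = v \left(- \frac{1}{6 v}\right) = - \frac{1}{6}$)
$l{\left(S,Q \right)} = - \frac{1}{6} + Q$ ($l{\left(S,Q \right)} = Q - \frac{1}{6} = - \frac{1}{6} + Q$)
$\left(-41 + 662\right)^{2} + \left(2108166 + 797210\right) \left(l{\left(-713,-270 \right)} + j{\left(-160,1433 \right)}\right) = \left(-41 + 662\right)^{2} + \left(2108166 + 797210\right) \left(\left(- \frac{1}{6} - 270\right) - 76\right) = 621^{2} + 2905376 \left(- \frac{1621}{6} + \left(-236 + 160\right)\right) = 385641 + 2905376 \left(- \frac{1621}{6} - 76\right) = 385641 + 2905376 \left(- \frac{2077}{6}\right) = 385641 - \frac{3017232976}{3} = - \frac{3016076053}{3}$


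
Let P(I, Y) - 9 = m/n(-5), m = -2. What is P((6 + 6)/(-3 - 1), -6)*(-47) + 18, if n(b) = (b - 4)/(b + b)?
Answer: -2705/9 ≈ -300.56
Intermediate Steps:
n(b) = (-4 + b)/(2*b) (n(b) = (-4 + b)/((2*b)) = (-4 + b)*(1/(2*b)) = (-4 + b)/(2*b))
P(I, Y) = 61/9 (P(I, Y) = 9 - 2*(-10/(-4 - 5)) = 9 - 2/((½)*(-⅕)*(-9)) = 9 - 2/9/10 = 9 - 2*10/9 = 9 - 20/9 = 61/9)
P((6 + 6)/(-3 - 1), -6)*(-47) + 18 = (61/9)*(-47) + 18 = -2867/9 + 18 = -2705/9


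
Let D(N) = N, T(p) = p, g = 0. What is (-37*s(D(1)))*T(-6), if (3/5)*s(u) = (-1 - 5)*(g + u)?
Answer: -2220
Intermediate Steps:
s(u) = -10*u (s(u) = 5*((-1 - 5)*(0 + u))/3 = 5*(-6*u)/3 = -10*u)
(-37*s(D(1)))*T(-6) = -(-370)*(-6) = -37*(-10)*(-6) = 370*(-6) = -2220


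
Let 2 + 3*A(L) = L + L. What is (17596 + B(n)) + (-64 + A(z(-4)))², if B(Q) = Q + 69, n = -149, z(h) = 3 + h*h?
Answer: 20220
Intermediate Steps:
z(h) = 3 + h²
B(Q) = 69 + Q
A(L) = -⅔ + 2*L/3 (A(L) = -⅔ + (L + L)/3 = -⅔ + (2*L)/3 = -⅔ + 2*L/3)
(17596 + B(n)) + (-64 + A(z(-4)))² = (17596 + (69 - 149)) + (-64 + (-⅔ + 2*(3 + (-4)²)/3))² = (17596 - 80) + (-64 + (-⅔ + 2*(3 + 16)/3))² = 17516 + (-64 + (-⅔ + (⅔)*19))² = 17516 + (-64 + (-⅔ + 38/3))² = 17516 + (-64 + 12)² = 17516 + (-52)² = 17516 + 2704 = 20220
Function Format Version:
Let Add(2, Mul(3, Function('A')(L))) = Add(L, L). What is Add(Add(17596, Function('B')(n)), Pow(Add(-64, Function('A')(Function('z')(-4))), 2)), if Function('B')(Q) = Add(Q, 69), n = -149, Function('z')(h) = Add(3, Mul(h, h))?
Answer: 20220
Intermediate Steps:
Function('z')(h) = Add(3, Pow(h, 2))
Function('B')(Q) = Add(69, Q)
Function('A')(L) = Add(Rational(-2, 3), Mul(Rational(2, 3), L)) (Function('A')(L) = Add(Rational(-2, 3), Mul(Rational(1, 3), Add(L, L))) = Add(Rational(-2, 3), Mul(Rational(1, 3), Mul(2, L))) = Add(Rational(-2, 3), Mul(Rational(2, 3), L)))
Add(Add(17596, Function('B')(n)), Pow(Add(-64, Function('A')(Function('z')(-4))), 2)) = Add(Add(17596, Add(69, -149)), Pow(Add(-64, Add(Rational(-2, 3), Mul(Rational(2, 3), Add(3, Pow(-4, 2))))), 2)) = Add(Add(17596, -80), Pow(Add(-64, Add(Rational(-2, 3), Mul(Rational(2, 3), Add(3, 16)))), 2)) = Add(17516, Pow(Add(-64, Add(Rational(-2, 3), Mul(Rational(2, 3), 19))), 2)) = Add(17516, Pow(Add(-64, Add(Rational(-2, 3), Rational(38, 3))), 2)) = Add(17516, Pow(Add(-64, 12), 2)) = Add(17516, Pow(-52, 2)) = Add(17516, 2704) = 20220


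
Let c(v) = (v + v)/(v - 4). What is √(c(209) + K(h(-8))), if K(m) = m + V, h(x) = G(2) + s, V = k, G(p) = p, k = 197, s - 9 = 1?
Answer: 3*√985435/205 ≈ 14.527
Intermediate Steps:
s = 10 (s = 9 + 1 = 10)
V = 197
h(x) = 12 (h(x) = 2 + 10 = 12)
c(v) = 2*v/(-4 + v) (c(v) = (2*v)/(-4 + v) = 2*v/(-4 + v))
K(m) = 197 + m (K(m) = m + 197 = 197 + m)
√(c(209) + K(h(-8))) = √(2*209/(-4 + 209) + (197 + 12)) = √(2*209/205 + 209) = √(2*209*(1/205) + 209) = √(418/205 + 209) = √(43263/205) = 3*√985435/205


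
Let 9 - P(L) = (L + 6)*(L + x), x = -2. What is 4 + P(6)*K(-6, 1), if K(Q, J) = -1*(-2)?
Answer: -74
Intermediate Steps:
P(L) = 9 - (-2 + L)*(6 + L) (P(L) = 9 - (L + 6)*(L - 2) = 9 - (6 + L)*(-2 + L) = 9 - (-2 + L)*(6 + L))
K(Q, J) = 2
4 + P(6)*K(-6, 1) = 4 + (21 - 1*6² - 4*6)*2 = 4 + (21 - 1*36 - 24)*2 = 4 + (21 - 36 - 24)*2 = 4 - 39*2 = 4 - 78 = -74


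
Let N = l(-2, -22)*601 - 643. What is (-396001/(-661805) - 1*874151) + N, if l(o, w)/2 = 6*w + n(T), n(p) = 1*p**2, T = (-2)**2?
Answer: -671219441929/661805 ≈ -1.0142e+6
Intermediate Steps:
T = 4
n(p) = p**2
l(o, w) = 32 + 12*w (l(o, w) = 2*(6*w + 4**2) = 2*(6*w + 16) = 2*(16 + 6*w) = 32 + 12*w)
N = -140075 (N = (32 + 12*(-22))*601 - 643 = (32 - 264)*601 - 643 = -232*601 - 643 = -139432 - 643 = -140075)
(-396001/(-661805) - 1*874151) + N = (-396001/(-661805) - 1*874151) - 140075 = (-396001*(-1/661805) - 874151) - 140075 = (396001/661805 - 874151) - 140075 = -578517106554/661805 - 140075 = -671219441929/661805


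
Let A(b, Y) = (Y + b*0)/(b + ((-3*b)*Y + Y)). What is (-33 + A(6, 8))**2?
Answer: 4618201/4225 ≈ 1093.1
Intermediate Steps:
A(b, Y) = Y/(Y + b - 3*Y*b) (A(b, Y) = (Y + 0)/(b + (-3*Y*b + Y)) = Y/(b + (Y - 3*Y*b)) = Y/(Y + b - 3*Y*b))
(-33 + A(6, 8))**2 = (-33 + 8/(8 + 6 - 3*8*6))**2 = (-33 + 8/(8 + 6 - 144))**2 = (-33 + 8/(-130))**2 = (-33 + 8*(-1/130))**2 = (-33 - 4/65)**2 = (-2149/65)**2 = 4618201/4225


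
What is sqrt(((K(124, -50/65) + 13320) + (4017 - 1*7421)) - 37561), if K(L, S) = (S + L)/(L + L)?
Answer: I*sqrt(17958864417)/806 ≈ 166.27*I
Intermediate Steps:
K(L, S) = (L + S)/(2*L) (K(L, S) = (L + S)/((2*L)) = (L + S)*(1/(2*L)) = (L + S)/(2*L))
sqrt(((K(124, -50/65) + 13320) + (4017 - 1*7421)) - 37561) = sqrt((((1/2)*(124 - 50/65)/124 + 13320) + (4017 - 1*7421)) - 37561) = sqrt((((1/2)*(1/124)*(124 - 50*1/65) + 13320) + (4017 - 7421)) - 37561) = sqrt((((1/2)*(1/124)*(124 - 10/13) + 13320) - 3404) - 37561) = sqrt((((1/2)*(1/124)*(1602/13) + 13320) - 3404) - 37561) = sqrt(((801/1612 + 13320) - 3404) - 37561) = sqrt((21472641/1612 - 3404) - 37561) = sqrt(15985393/1612 - 37561) = sqrt(-44562939/1612) = I*sqrt(17958864417)/806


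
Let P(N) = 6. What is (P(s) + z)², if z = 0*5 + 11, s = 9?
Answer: 289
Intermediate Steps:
z = 11 (z = 0 + 11 = 11)
(P(s) + z)² = (6 + 11)² = 17² = 289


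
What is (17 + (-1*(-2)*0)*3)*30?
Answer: 510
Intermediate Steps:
(17 + (-1*(-2)*0)*3)*30 = (17 + (2*0)*3)*30 = (17 + 0*3)*30 = (17 + 0)*30 = 17*30 = 510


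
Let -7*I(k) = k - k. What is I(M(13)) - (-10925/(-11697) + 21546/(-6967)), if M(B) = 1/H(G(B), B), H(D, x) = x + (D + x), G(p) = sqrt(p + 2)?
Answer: 175909087/81492999 ≈ 2.1586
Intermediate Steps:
G(p) = sqrt(2 + p)
H(D, x) = D + 2*x
M(B) = 1/(sqrt(2 + B) + 2*B)
I(k) = 0 (I(k) = -(k - k)/7 = -1/7*0 = 0)
I(M(13)) - (-10925/(-11697) + 21546/(-6967)) = 0 - (-10925/(-11697) + 21546/(-6967)) = 0 - (-10925*(-1/11697) + 21546*(-1/6967)) = 0 - (10925/11697 - 21546/6967) = 0 - 1*(-175909087/81492999) = 0 + 175909087/81492999 = 175909087/81492999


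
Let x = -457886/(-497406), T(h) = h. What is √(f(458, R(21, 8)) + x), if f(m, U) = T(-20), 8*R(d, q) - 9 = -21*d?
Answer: I*√6982987179/19131 ≈ 4.368*I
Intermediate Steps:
x = 17611/19131 (x = -457886*(-1/497406) = 17611/19131 ≈ 0.92055)
R(d, q) = 9/8 - 21*d/8 (R(d, q) = 9/8 + (-21*d)/8 = 9/8 - 21*d/8)
f(m, U) = -20
√(f(458, R(21, 8)) + x) = √(-20 + 17611/19131) = √(-365009/19131) = I*√6982987179/19131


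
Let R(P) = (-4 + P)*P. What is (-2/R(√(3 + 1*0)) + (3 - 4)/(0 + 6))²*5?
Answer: 3845/6084 - 40*√3/1521 ≈ 0.58644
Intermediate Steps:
R(P) = P*(-4 + P)
(-2/R(√(3 + 1*0)) + (3 - 4)/(0 + 6))²*5 = (-2/(√(3 + 1*0)*(-4 + √(3 + 1*0))) + (3 - 4)/(0 + 6))²*5 = (-2/(√(3 + 0)*(-4 + √(3 + 0))) - 1/6)²*5 = (-2/(√3*(-4 + √3)) - 1*⅙)²*5 = ((√3/(3*(-4 + √3)))*(-2) - ⅙)²*5 = (-2*√3/(3*(-4 + √3)) - ⅙)²*5 = (-⅙ - 2*√3/(3*(-4 + √3)))²*5 = 5*(-⅙ - 2*√3/(3*(-4 + √3)))²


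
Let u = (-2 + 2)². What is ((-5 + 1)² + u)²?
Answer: 256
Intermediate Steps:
u = 0 (u = 0² = 0)
((-5 + 1)² + u)² = ((-5 + 1)² + 0)² = ((-4)² + 0)² = (16 + 0)² = 16² = 256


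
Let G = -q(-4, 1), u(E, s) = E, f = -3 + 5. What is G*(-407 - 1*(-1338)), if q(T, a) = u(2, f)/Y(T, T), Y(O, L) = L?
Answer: 931/2 ≈ 465.50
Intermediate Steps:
f = 2
q(T, a) = 2/T
G = ½ (G = -2/(-4) = -2*(-1)/4 = -1*(-½) = ½ ≈ 0.50000)
G*(-407 - 1*(-1338)) = (-407 - 1*(-1338))/2 = (-407 + 1338)/2 = (½)*931 = 931/2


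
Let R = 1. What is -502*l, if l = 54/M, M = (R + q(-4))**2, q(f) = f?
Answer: -3012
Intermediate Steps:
M = 9 (M = (1 - 4)**2 = (-3)**2 = 9)
l = 6 (l = 54/9 = 54*(1/9) = 6)
-502*l = -502*6 = -3012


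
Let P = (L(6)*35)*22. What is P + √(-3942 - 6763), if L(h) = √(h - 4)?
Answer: 770*√2 + I*√10705 ≈ 1088.9 + 103.46*I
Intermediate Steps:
L(h) = √(-4 + h)
P = 770*√2 (P = (√(-4 + 6)*35)*22 = (√2*35)*22 = (35*√2)*22 = 770*√2 ≈ 1088.9)
P + √(-3942 - 6763) = 770*√2 + √(-3942 - 6763) = 770*√2 + √(-10705) = 770*√2 + I*√10705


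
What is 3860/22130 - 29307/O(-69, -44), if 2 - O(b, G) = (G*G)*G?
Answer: -31974595/188516618 ≈ -0.16961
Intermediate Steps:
O(b, G) = 2 - G³ (O(b, G) = 2 - G*G*G = 2 - G²*G = 2 - G³)
3860/22130 - 29307/O(-69, -44) = 3860/22130 - 29307/(2 - 1*(-44)³) = 3860*(1/22130) - 29307/(2 - 1*(-85184)) = 386/2213 - 29307/(2 + 85184) = 386/2213 - 29307/85186 = -31974595/188516618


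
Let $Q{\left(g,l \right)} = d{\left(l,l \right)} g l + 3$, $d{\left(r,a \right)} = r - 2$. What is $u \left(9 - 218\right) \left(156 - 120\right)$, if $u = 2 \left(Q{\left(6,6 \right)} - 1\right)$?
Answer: $-2197008$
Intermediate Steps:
$d{\left(r,a \right)} = -2 + r$ ($d{\left(r,a \right)} = r - 2 = -2 + r$)
$Q{\left(g,l \right)} = 3 + g l \left(-2 + l\right)$ ($Q{\left(g,l \right)} = \left(-2 + l\right) g l + 3 = g \left(-2 + l\right) l + 3 = g l \left(-2 + l\right) + 3 = 3 + g l \left(-2 + l\right)$)
$u = 292$ ($u = 2 \left(\left(3 + 6 \cdot 6 \left(-2 + 6\right)\right) - 1\right) = 2 \left(\left(3 + 6 \cdot 6 \cdot 4\right) - 1\right) = 2 \left(\left(3 + 144\right) - 1\right) = 2 \left(147 - 1\right) = 2 \cdot 146 = 292$)
$u \left(9 - 218\right) \left(156 - 120\right) = 292 \left(9 - 218\right) \left(156 - 120\right) = 292 \left(\left(-209\right) 36\right) = 292 \left(-7524\right) = -2197008$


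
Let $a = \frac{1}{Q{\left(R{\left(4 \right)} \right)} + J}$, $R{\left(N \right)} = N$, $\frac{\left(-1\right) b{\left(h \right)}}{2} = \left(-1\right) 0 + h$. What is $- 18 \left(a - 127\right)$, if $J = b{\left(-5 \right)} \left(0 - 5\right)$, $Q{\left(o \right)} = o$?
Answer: $\frac{52587}{23} \approx 2286.4$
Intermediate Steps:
$b{\left(h \right)} = - 2 h$ ($b{\left(h \right)} = - 2 \left(\left(-1\right) 0 + h\right) = - 2 \left(0 + h\right) = - 2 h$)
$J = -50$ ($J = \left(-2\right) \left(-5\right) \left(0 - 5\right) = 10 \left(0 - 5\right) = 10 \left(-5\right) = -50$)
$a = - \frac{1}{46}$ ($a = \frac{1}{4 - 50} = \frac{1}{-46} = - \frac{1}{46} \approx -0.021739$)
$- 18 \left(a - 127\right) = - 18 \left(- \frac{1}{46} - 127\right) = \left(-18\right) \left(- \frac{5843}{46}\right) = \frac{52587}{23}$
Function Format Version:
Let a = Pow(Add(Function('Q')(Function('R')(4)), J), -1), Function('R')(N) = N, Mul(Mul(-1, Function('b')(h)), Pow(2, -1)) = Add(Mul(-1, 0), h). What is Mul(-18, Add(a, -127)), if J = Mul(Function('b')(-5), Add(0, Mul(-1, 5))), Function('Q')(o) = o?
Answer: Rational(52587, 23) ≈ 2286.4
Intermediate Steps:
Function('b')(h) = Mul(-2, h) (Function('b')(h) = Mul(-2, Add(Mul(-1, 0), h)) = Mul(-2, Add(0, h)) = Mul(-2, h))
J = -50 (J = Mul(Mul(-2, -5), Add(0, Mul(-1, 5))) = Mul(10, Add(0, -5)) = Mul(10, -5) = -50)
a = Rational(-1, 46) (a = Pow(Add(4, -50), -1) = Pow(-46, -1) = Rational(-1, 46) ≈ -0.021739)
Mul(-18, Add(a, -127)) = Mul(-18, Add(Rational(-1, 46), -127)) = Mul(-18, Rational(-5843, 46)) = Rational(52587, 23)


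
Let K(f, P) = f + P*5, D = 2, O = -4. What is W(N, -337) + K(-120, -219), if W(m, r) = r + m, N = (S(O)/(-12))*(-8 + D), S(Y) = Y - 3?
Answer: -3111/2 ≈ -1555.5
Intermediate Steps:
S(Y) = -3 + Y
N = -7/2 (N = ((-3 - 4)/(-12))*(-8 + 2) = -7*(-1/12)*(-6) = (7/12)*(-6) = -7/2 ≈ -3.5000)
K(f, P) = f + 5*P
W(m, r) = m + r
W(N, -337) + K(-120, -219) = (-7/2 - 337) + (-120 + 5*(-219)) = -681/2 + (-120 - 1095) = -681/2 - 1215 = -3111/2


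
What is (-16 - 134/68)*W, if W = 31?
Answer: -18941/34 ≈ -557.09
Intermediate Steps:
(-16 - 134/68)*W = (-16 - 134/68)*31 = (-16 - 134*1/68)*31 = (-16 - 67/34)*31 = -611/34*31 = -18941/34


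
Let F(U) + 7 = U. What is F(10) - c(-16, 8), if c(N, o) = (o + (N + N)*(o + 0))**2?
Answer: -61501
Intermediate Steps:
F(U) = -7 + U
c(N, o) = (o + 2*N*o)**2 (c(N, o) = (o + (2*N)*o)**2 = (o + 2*N*o)**2)
F(10) - c(-16, 8) = (-7 + 10) - 8**2*(1 + 2*(-16))**2 = 3 - 64*(1 - 32)**2 = 3 - 64*(-31)**2 = 3 - 64*961 = 3 - 1*61504 = 3 - 61504 = -61501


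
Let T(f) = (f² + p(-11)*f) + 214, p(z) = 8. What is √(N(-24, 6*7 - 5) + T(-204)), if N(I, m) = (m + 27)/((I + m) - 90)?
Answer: √238329014/77 ≈ 200.49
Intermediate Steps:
N(I, m) = (27 + m)/(-90 + I + m)
T(f) = 214 + f² + 8*f (T(f) = (f² + 8*f) + 214 = 214 + f² + 8*f)
√(N(-24, 6*7 - 5) + T(-204)) = √((27 + (6*7 - 5))/(-90 - 24 + (6*7 - 5)) + (214 + (-204)² + 8*(-204))) = √((27 + (42 - 5))/(-90 - 24 + (42 - 5)) + (214 + 41616 - 1632)) = √((27 + 37)/(-90 - 24 + 37) + 40198) = √(64/(-77) + 40198) = √(-1/77*64 + 40198) = √(-64/77 + 40198) = √(3095182/77) = √238329014/77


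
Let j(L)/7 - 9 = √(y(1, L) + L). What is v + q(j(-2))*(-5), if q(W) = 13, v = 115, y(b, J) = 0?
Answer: 50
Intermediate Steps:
j(L) = 63 + 7*√L (j(L) = 63 + 7*√(0 + L) = 63 + 7*√L)
v + q(j(-2))*(-5) = 115 + 13*(-5) = 115 - 65 = 50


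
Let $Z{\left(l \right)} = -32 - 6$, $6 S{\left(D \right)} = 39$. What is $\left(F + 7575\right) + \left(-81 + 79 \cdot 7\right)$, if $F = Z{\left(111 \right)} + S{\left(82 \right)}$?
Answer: $\frac{16031}{2} \approx 8015.5$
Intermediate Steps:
$S{\left(D \right)} = \frac{13}{2}$ ($S{\left(D \right)} = \frac{1}{6} \cdot 39 = \frac{13}{2}$)
$Z{\left(l \right)} = -38$
$F = - \frac{63}{2}$ ($F = -38 + \frac{13}{2} = - \frac{63}{2} \approx -31.5$)
$\left(F + 7575\right) + \left(-81 + 79 \cdot 7\right) = \left(- \frac{63}{2} + 7575\right) + \left(-81 + 79 \cdot 7\right) = \frac{15087}{2} + \left(-81 + 553\right) = \frac{15087}{2} + 472 = \frac{16031}{2}$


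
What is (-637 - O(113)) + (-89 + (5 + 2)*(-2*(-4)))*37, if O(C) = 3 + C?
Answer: -1974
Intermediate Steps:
(-637 - O(113)) + (-89 + (5 + 2)*(-2*(-4)))*37 = (-637 - (3 + 113)) + (-89 + (5 + 2)*(-2*(-4)))*37 = (-637 - 1*116) + (-89 + 7*8)*37 = (-637 - 116) + (-89 + 56)*37 = -753 - 33*37 = -753 - 1221 = -1974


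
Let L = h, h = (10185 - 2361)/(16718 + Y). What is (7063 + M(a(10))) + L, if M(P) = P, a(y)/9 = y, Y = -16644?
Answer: 268573/37 ≈ 7258.7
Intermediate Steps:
a(y) = 9*y
h = 3912/37 (h = (10185 - 2361)/(16718 - 16644) = 7824/74 = 7824*(1/74) = 3912/37 ≈ 105.73)
L = 3912/37 ≈ 105.73
(7063 + M(a(10))) + L = (7063 + 9*10) + 3912/37 = (7063 + 90) + 3912/37 = 7153 + 3912/37 = 268573/37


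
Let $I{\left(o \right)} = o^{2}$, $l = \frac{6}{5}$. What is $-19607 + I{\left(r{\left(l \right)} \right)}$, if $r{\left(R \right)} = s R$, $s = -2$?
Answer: $- \frac{490031}{25} \approx -19601.0$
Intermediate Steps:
$l = \frac{6}{5}$ ($l = 6 \cdot \frac{1}{5} = \frac{6}{5} \approx 1.2$)
$r{\left(R \right)} = - 2 R$
$-19607 + I{\left(r{\left(l \right)} \right)} = -19607 + \left(\left(-2\right) \frac{6}{5}\right)^{2} = -19607 + \left(- \frac{12}{5}\right)^{2} = -19607 + \frac{144}{25} = - \frac{490031}{25}$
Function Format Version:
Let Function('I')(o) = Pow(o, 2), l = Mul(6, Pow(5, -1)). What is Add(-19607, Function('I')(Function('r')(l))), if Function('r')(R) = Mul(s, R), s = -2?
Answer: Rational(-490031, 25) ≈ -19601.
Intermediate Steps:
l = Rational(6, 5) (l = Mul(6, Rational(1, 5)) = Rational(6, 5) ≈ 1.2000)
Function('r')(R) = Mul(-2, R)
Add(-19607, Function('I')(Function('r')(l))) = Add(-19607, Pow(Mul(-2, Rational(6, 5)), 2)) = Add(-19607, Pow(Rational(-12, 5), 2)) = Add(-19607, Rational(144, 25)) = Rational(-490031, 25)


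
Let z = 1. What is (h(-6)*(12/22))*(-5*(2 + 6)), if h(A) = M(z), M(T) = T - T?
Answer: 0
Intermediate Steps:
M(T) = 0
h(A) = 0
(h(-6)*(12/22))*(-5*(2 + 6)) = (0*(12/22))*(-5*(2 + 6)) = (0*(12*(1/22)))*(-5*8) = (0*(6/11))*(-40) = 0*(-40) = 0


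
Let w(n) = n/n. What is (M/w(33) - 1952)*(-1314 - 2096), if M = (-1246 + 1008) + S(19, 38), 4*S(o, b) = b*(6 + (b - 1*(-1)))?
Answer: 6010125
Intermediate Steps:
S(o, b) = b*(7 + b)/4 (S(o, b) = (b*(6 + (b - 1*(-1))))/4 = (b*(6 + (b + 1)))/4 = (b*(6 + (1 + b)))/4 = (b*(7 + b))/4 = b*(7 + b)/4)
w(n) = 1
M = 379/2 (M = (-1246 + 1008) + (1/4)*38*(7 + 38) = -238 + (1/4)*38*45 = -238 + 855/2 = 379/2 ≈ 189.50)
(M/w(33) - 1952)*(-1314 - 2096) = ((379/2)/1 - 1952)*(-1314 - 2096) = ((379/2)*1 - 1952)*(-3410) = (379/2 - 1952)*(-3410) = -3525/2*(-3410) = 6010125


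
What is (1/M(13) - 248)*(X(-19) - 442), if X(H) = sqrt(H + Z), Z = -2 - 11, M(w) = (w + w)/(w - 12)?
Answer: 109599 - 12894*I*sqrt(2)/13 ≈ 1.096e+5 - 1402.7*I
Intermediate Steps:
M(w) = 2*w/(-12 + w) (M(w) = (2*w)/(-12 + w) = 2*w/(-12 + w))
Z = -13
X(H) = sqrt(-13 + H) (X(H) = sqrt(H - 13) = sqrt(-13 + H))
(1/M(13) - 248)*(X(-19) - 442) = (1/(2*13/(-12 + 13)) - 248)*(sqrt(-13 - 19) - 442) = (1/(2*13/1) - 248)*(sqrt(-32) - 442) = (1/(2*13*1) - 248)*(4*I*sqrt(2) - 442) = (1/26 - 248)*(-442 + 4*I*sqrt(2)) = -6447*(-442 + 4*I*sqrt(2))/26 = 109599 - 12894*I*sqrt(2)/13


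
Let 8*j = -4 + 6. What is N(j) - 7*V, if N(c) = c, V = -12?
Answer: 337/4 ≈ 84.250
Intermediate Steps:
j = 1/4 (j = (-4 + 6)/8 = (1/8)*2 = 1/4 ≈ 0.25000)
N(j) - 7*V = 1/4 - 7*(-12) = 1/4 + 84 = 337/4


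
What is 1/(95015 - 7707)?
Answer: 1/87308 ≈ 1.1454e-5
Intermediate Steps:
1/(95015 - 7707) = 1/87308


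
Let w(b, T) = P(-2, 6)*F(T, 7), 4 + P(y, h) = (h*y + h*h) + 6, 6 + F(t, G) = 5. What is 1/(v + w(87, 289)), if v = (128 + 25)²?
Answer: 1/23383 ≈ 4.2766e-5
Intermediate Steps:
F(t, G) = -1 (F(t, G) = -6 + 5 = -1)
P(y, h) = 2 + h² + h*y (P(y, h) = -4 + ((h*y + h*h) + 6) = -4 + ((h*y + h²) + 6) = -4 + ((h² + h*y) + 6) = -4 + (6 + h² + h*y) = 2 + h² + h*y)
w(b, T) = -26 (w(b, T) = (2 + 6² + 6*(-2))*(-1) = (2 + 36 - 12)*(-1) = 26*(-1) = -26)
v = 23409 (v = 153² = 23409)
1/(v + w(87, 289)) = 1/(23409 - 26) = 1/23383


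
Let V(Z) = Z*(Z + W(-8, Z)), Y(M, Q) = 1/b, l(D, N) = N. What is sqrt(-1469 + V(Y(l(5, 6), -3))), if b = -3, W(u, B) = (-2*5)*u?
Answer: 2*I*sqrt(3365)/3 ≈ 38.672*I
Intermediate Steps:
W(u, B) = -10*u
Y(M, Q) = -1/3 (Y(M, Q) = 1/(-3) = -1/3)
V(Z) = Z*(80 + Z) (V(Z) = Z*(Z - 10*(-8)) = Z*(Z + 80) = Z*(80 + Z))
sqrt(-1469 + V(Y(l(5, 6), -3))) = sqrt(-1469 - (80 - 1/3)/3) = sqrt(-1469 - 1/3*239/3) = sqrt(-1469 - 239/9) = sqrt(-13460/9) = 2*I*sqrt(3365)/3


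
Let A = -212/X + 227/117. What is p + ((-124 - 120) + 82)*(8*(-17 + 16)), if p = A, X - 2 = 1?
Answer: 143591/117 ≈ 1227.3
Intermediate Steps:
X = 3 (X = 2 + 1 = 3)
A = -8041/117 (A = -212/3 + 227/117 = -8041/117 ≈ -68.726)
p = -8041/117 ≈ -68.726
p + ((-124 - 120) + 82)*(8*(-17 + 16)) = -8041/117 + ((-124 - 120) + 82)*(8*(-17 + 16)) = -8041/117 + (-244 + 82)*(8*(-1)) = -8041/117 - 162*(-8) = -8041/117 + 1296 = 143591/117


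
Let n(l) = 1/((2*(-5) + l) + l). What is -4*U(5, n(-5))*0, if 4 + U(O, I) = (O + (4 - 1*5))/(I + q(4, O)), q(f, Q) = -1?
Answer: 0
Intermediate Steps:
n(l) = 1/(-10 + 2*l) (n(l) = 1/((-10 + l) + l) = 1/(-10 + 2*l))
U(O, I) = -4 + (-1 + O)/(-1 + I) (U(O, I) = -4 + (O + (4 - 1*5))/(I - 1) = -4 + (O + (4 - 5))/(-1 + I) = -4 + (O - 1)/(-1 + I) = -4 + (-1 + O)/(-1 + I))
-4*U(5, n(-5))*0 = -4*(3 + 5 - 2/(-5 - 5))/(-1 + 1/(2*(-5 - 5)))*0 = -4*(3 + 5 - 2/(-10))/(-1 + (½)/(-10))*0 = -4*(3 + 5 - 2*(-1)/10)/(-1 + (½)*(-⅒))*0 = -4*(3 + 5 - 4*(-1/20))/(-1 - 1/20)*0 = -4*(3 + 5 + ⅕)/(-21/20)*0 = -(-80)*41/(21*5)*0 = -4*(-164/21)*0 = (656/21)*0 = 0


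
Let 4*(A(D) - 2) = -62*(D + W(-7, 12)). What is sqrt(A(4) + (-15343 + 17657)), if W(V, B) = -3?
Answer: sqrt(9202)/2 ≈ 47.964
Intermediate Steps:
A(D) = 97/2 - 31*D/2 (A(D) = 2 + (-62*(D - 3))/4 = 2 + (-62*(-3 + D))/4 = 2 + (186 - 62*D)/4 = 2 + (93/2 - 31*D/2) = 97/2 - 31*D/2)
sqrt(A(4) + (-15343 + 17657)) = sqrt((97/2 - 31/2*4) + (-15343 + 17657)) = sqrt((97/2 - 62) + 2314) = sqrt(-27/2 + 2314) = sqrt(4601/2) = sqrt(9202)/2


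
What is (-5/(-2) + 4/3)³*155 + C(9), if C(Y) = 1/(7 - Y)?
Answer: 1885777/216 ≈ 8730.5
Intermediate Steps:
(-5/(-2) + 4/3)³*155 + C(9) = (-5/(-2) + 4/3)³*155 - 1/(-7 + 9) = (-5*(-½) + 4*(⅓))³*155 - 1/2 = (5/2 + 4/3)³*155 - 1*½ = (23/6)³*155 - ½ = (12167/216)*155 - ½ = 1885885/216 - ½ = 1885777/216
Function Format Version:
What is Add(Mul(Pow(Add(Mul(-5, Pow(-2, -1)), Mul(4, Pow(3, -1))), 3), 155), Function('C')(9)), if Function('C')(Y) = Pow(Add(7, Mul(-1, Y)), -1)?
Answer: Rational(1885777, 216) ≈ 8730.5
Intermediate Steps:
Add(Mul(Pow(Add(Mul(-5, Pow(-2, -1)), Mul(4, Pow(3, -1))), 3), 155), Function('C')(9)) = Add(Mul(Pow(Add(Mul(-5, Pow(-2, -1)), Mul(4, Pow(3, -1))), 3), 155), Mul(-1, Pow(Add(-7, 9), -1))) = Add(Mul(Pow(Add(Mul(-5, Rational(-1, 2)), Mul(4, Rational(1, 3))), 3), 155), Mul(-1, Pow(2, -1))) = Add(Mul(Pow(Add(Rational(5, 2), Rational(4, 3)), 3), 155), Mul(-1, Rational(1, 2))) = Add(Mul(Pow(Rational(23, 6), 3), 155), Rational(-1, 2)) = Add(Mul(Rational(12167, 216), 155), Rational(-1, 2)) = Add(Rational(1885885, 216), Rational(-1, 2)) = Rational(1885777, 216)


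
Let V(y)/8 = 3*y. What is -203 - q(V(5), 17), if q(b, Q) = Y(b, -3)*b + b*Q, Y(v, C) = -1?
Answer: -2123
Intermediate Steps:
V(y) = 24*y (V(y) = 8*(3*y) = 24*y)
q(b, Q) = -b + Q*b (q(b, Q) = -b + b*Q = -b + Q*b)
-203 - q(V(5), 17) = -203 - 24*5*(-1 + 17) = -203 - 120*16 = -203 - 1*1920 = -203 - 1920 = -2123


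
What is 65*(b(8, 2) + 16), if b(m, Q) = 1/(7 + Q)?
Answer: 9425/9 ≈ 1047.2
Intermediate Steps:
65*(b(8, 2) + 16) = 65*(1/(7 + 2) + 16) = 65*(1/9 + 16) = 65*(⅑ + 16) = 65*(145/9) = 9425/9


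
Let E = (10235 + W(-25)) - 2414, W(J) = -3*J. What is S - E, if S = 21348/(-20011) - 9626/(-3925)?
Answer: -620068074814/78543175 ≈ -7894.6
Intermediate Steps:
E = 7896 (E = (10235 - 3*(-25)) - 2414 = (10235 + 75) - 2414 = 10310 - 2414 = 7896)
S = 108834986/78543175 (S = 21348*(-1/20011) - 9626*(-1/3925) = -21348/20011 + 9626/3925 = 108834986/78543175 ≈ 1.3857)
S - E = 108834986/78543175 - 1*7896 = 108834986/78543175 - 7896 = -620068074814/78543175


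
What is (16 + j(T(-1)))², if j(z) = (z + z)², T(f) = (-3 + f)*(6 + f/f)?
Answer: 9935104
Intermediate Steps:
T(f) = -21 + 7*f (T(f) = (-3 + f)*(6 + 1) = (-3 + f)*7 = -21 + 7*f)
j(z) = 4*z² (j(z) = (2*z)² = 4*z²)
(16 + j(T(-1)))² = (16 + 4*(-21 + 7*(-1))²)² = (16 + 4*(-21 - 7)²)² = (16 + 4*(-28)²)² = (16 + 4*784)² = (16 + 3136)² = 3152² = 9935104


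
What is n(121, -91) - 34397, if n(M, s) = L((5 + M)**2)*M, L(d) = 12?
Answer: -32945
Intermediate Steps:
n(M, s) = 12*M
n(121, -91) - 34397 = 12*121 - 34397 = 1452 - 34397 = -32945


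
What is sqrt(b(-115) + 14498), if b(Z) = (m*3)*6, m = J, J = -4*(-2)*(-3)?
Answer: sqrt(14066) ≈ 118.60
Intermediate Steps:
J = -24 (J = 8*(-3) = -24)
m = -24
b(Z) = -432 (b(Z) = -24*3*6 = -72*6 = -432)
sqrt(b(-115) + 14498) = sqrt(-432 + 14498) = sqrt(14066)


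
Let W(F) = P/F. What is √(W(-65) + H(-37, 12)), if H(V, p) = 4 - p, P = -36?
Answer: 22*I*√65/65 ≈ 2.7288*I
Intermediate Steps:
W(F) = -36/F
√(W(-65) + H(-37, 12)) = √(-36/(-65) + (4 - 1*12)) = √(-36*(-1/65) + (4 - 12)) = √(36/65 - 8) = √(-484/65) = 22*I*√65/65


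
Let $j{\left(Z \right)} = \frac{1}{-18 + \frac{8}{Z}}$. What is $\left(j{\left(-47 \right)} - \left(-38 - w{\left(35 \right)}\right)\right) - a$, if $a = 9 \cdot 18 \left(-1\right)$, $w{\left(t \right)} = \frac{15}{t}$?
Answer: $\frac{171119}{854} \approx 200.37$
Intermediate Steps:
$a = -162$ ($a = 162 \left(-1\right) = -162$)
$\left(j{\left(-47 \right)} - \left(-38 - w{\left(35 \right)}\right)\right) - a = \left(\left(-1\right) \left(-47\right) \frac{1}{-8 + 18 \left(-47\right)} - \left(-38 - \frac{15}{35}\right)\right) - -162 = \left(\left(-1\right) \left(-47\right) \frac{1}{-8 - 846} - \left(-38 - 15 \cdot \frac{1}{35}\right)\right) + 162 = \left(\left(-1\right) \left(-47\right) \frac{1}{-854} - \left(-38 - \frac{3}{7}\right)\right) + 162 = \left(\left(-1\right) \left(-47\right) \left(- \frac{1}{854}\right) - \left(-38 - \frac{3}{7}\right)\right) + 162 = \left(- \frac{47}{854} - - \frac{269}{7}\right) + 162 = \left(- \frac{47}{854} + \frac{269}{7}\right) + 162 = \frac{32771}{854} + 162 = \frac{171119}{854}$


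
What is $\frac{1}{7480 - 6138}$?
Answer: $\frac{1}{1342} \approx 0.00074516$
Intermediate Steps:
$\frac{1}{7480 - 6138} = \frac{1}{1342}$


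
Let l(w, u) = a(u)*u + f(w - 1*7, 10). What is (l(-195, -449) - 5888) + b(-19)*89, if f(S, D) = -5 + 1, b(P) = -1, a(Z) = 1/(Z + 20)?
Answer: -2565400/429 ≈ -5980.0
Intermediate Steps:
a(Z) = 1/(20 + Z)
f(S, D) = -4
l(w, u) = -4 + u/(20 + u) (l(w, u) = u/(20 + u) - 4 = -4 + u/(20 + u))
(l(-195, -449) - 5888) + b(-19)*89 = ((-80 - 3*(-449))/(20 - 449) - 5888) - 1*89 = ((-80 + 1347)/(-429) - 5888) - 89 = (-1/429*1267 - 5888) - 89 = (-1267/429 - 5888) - 89 = -2527219/429 - 89 = -2565400/429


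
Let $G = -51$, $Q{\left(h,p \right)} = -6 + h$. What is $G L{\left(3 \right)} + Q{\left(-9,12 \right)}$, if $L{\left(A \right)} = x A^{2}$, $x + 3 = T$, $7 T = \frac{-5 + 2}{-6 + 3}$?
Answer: $\frac{9075}{7} \approx 1296.4$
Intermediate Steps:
$T = \frac{1}{7}$ ($T = \frac{\left(-5 + 2\right) \frac{1}{-6 + 3}}{7} = \frac{\left(-3\right) \frac{1}{-3}}{7} = \frac{\left(-3\right) \left(- \frac{1}{3}\right)}{7} = \frac{1}{7} \cdot 1 = \frac{1}{7} \approx 0.14286$)
$x = - \frac{20}{7}$ ($x = -3 + \frac{1}{7} = - \frac{20}{7} \approx -2.8571$)
$L{\left(A \right)} = - \frac{20 A^{2}}{7}$
$G L{\left(3 \right)} + Q{\left(-9,12 \right)} = - 51 \left(- \frac{20 \cdot 3^{2}}{7}\right) - 15 = - 51 \left(\left(- \frac{20}{7}\right) 9\right) - 15 = \left(-51\right) \left(- \frac{180}{7}\right) - 15 = \frac{9180}{7} - 15 = \frac{9075}{7}$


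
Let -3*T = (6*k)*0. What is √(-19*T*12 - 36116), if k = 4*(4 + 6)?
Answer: 2*I*√9029 ≈ 190.04*I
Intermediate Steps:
k = 40 (k = 4*10 = 40)
T = 0 (T = -6*40*0/3 = -80*0 = -⅓*0 = 0)
√(-19*T*12 - 36116) = √(-19*0*12 - 36116) = √(0*12 - 36116) = √(0 - 36116) = √(-36116) = 2*I*√9029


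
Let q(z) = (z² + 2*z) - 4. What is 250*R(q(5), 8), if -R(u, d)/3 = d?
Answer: -6000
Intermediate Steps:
q(z) = -4 + z² + 2*z
R(u, d) = -3*d
250*R(q(5), 8) = 250*(-3*8) = 250*(-24) = -6000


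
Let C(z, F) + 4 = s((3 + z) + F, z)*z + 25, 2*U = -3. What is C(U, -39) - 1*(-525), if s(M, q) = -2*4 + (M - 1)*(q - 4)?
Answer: 1923/8 ≈ 240.38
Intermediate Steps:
U = -3/2 (U = (½)*(-3) = -3/2 ≈ -1.5000)
s(M, q) = -8 + (-1 + M)*(-4 + q)
C(z, F) = 21 + z*(-16 - 5*z - 4*F + z*(3 + F + z)) (C(z, F) = -4 + ((-4 - z - 4*((3 + z) + F) + ((3 + z) + F)*z)*z + 25) = -4 + ((-4 - z - 4*(3 + F + z) + (3 + F + z)*z)*z + 25) = -4 + ((-4 - z + (-12 - 4*F - 4*z) + z*(3 + F + z))*z + 25) = -4 + ((-16 - 5*z - 4*F + z*(3 + F + z))*z + 25) = -4 + (z*(-16 - 5*z - 4*F + z*(3 + F + z)) + 25) = -4 + (25 + z*(-16 - 5*z - 4*F + z*(3 + F + z))) = 21 + z*(-16 - 5*z - 4*F + z*(3 + F + z)))
C(U, -39) - 1*(-525) = (21 - 1*(-3/2)*(16 + 4*(-39) + 5*(-3/2) - 1*(-3/2)*(3 - 39 - 3/2))) - 1*(-525) = (21 - 1*(-3/2)*(16 - 156 - 15/2 - 1*(-3/2)*(-75/2))) + 525 = (21 - 1*(-3/2)*(16 - 156 - 15/2 - 225/4)) + 525 = (21 - 1*(-3/2)*(-815/4)) + 525 = (21 - 2445/8) + 525 = -2277/8 + 525 = 1923/8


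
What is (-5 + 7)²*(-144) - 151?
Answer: -727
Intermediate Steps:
(-5 + 7)²*(-144) - 151 = 2²*(-144) - 151 = 4*(-144) - 151 = -576 - 151 = -727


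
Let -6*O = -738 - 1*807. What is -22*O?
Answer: -5665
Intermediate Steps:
O = 515/2 (O = -(-738 - 1*807)/6 = -(-738 - 807)/6 = -⅙*(-1545) = 515/2 ≈ 257.50)
-22*O = -22*515/2 = -5665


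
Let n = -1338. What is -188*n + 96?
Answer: 251640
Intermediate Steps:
-188*n + 96 = -188*(-1338) + 96 = 251544 + 96 = 251640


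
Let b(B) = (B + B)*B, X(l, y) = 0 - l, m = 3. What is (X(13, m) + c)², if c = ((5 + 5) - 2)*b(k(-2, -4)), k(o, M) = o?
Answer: 2601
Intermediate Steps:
X(l, y) = -l
b(B) = 2*B² (b(B) = (2*B)*B = 2*B²)
c = 64 (c = ((5 + 5) - 2)*(2*(-2)²) = (10 - 2)*(2*4) = 8*8 = 64)
(X(13, m) + c)² = (-1*13 + 64)² = (-13 + 64)² = 51² = 2601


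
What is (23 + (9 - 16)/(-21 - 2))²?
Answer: 287296/529 ≈ 543.09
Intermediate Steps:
(23 + (9 - 16)/(-21 - 2))² = (23 - 7/(-23))² = (23 - 7*(-1/23))² = (23 + 7/23)² = (536/23)² = 287296/529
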